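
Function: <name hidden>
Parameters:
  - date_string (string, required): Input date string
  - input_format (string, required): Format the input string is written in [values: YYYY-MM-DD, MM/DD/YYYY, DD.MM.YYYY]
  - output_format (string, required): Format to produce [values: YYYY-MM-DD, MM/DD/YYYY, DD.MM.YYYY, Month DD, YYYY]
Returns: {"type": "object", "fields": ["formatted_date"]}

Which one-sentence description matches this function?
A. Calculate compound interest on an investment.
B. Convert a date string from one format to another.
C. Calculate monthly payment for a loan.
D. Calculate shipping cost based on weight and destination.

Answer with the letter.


Parameters date_string, input_format, output_format and return ["formatted_date"] fit: Convert a date string from one format to another.
B


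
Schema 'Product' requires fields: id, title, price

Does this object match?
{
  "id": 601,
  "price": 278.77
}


Checking required fields...
Missing: title
Invalid - missing required field 'title'


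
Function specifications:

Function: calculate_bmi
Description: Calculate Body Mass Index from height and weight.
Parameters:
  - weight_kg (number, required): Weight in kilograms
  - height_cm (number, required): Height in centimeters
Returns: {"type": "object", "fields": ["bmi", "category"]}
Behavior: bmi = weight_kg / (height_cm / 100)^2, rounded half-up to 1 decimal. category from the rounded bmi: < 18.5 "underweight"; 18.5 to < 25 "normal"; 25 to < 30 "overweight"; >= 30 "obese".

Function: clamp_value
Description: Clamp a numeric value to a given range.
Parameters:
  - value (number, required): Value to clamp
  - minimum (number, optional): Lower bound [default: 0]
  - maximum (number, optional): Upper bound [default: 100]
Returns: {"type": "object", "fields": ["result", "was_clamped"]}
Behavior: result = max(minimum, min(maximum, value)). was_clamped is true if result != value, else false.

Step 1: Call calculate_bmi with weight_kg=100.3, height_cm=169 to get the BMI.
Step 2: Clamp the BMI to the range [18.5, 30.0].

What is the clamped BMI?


Step 1: calculate_bmi(weight_kg=100.3, height_cm=169)
  height_m = 169 / 100 = 1.69
  bmi = 100.3 / 1.69^2 = 100.3 / 2.8561 = 35.117818 -> 35.1
  35.1 >= 30 -> obese
  -> bmi = 35.1
Step 2: clamp_value(value=35.1, minimum=18.5, maximum=30.0)
  result = max(18.5, min(30.0, 35.1)) = max(18.5, 30.0) = 30.0
  was_clamped = (30.0 != 35.1) = true
  -> result = 30.0
30.0


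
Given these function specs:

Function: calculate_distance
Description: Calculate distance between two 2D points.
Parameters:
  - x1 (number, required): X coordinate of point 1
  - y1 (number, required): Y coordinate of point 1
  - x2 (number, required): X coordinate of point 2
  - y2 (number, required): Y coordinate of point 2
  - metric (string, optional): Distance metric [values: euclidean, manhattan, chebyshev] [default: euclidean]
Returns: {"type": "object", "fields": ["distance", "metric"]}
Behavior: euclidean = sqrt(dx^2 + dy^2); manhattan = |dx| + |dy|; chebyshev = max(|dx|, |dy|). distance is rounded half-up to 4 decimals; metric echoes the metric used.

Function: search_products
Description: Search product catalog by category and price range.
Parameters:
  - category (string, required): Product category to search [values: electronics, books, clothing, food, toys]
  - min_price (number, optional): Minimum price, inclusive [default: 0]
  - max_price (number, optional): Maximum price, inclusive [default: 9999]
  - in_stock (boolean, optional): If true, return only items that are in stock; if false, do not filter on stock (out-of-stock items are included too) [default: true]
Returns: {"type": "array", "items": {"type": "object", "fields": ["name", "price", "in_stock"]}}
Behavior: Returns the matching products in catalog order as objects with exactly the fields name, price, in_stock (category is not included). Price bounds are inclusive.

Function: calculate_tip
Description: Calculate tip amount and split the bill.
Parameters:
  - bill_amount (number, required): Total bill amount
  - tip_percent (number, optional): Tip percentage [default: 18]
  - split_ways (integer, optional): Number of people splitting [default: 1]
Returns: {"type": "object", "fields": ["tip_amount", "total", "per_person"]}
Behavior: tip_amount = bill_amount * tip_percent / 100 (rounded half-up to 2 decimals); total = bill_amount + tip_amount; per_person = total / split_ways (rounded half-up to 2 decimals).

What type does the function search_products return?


The search_products spec declares Returns: {"type": "array", "items": {"type": "object", "fields": ["name", "price", "in_stock"]}}
Type:
array


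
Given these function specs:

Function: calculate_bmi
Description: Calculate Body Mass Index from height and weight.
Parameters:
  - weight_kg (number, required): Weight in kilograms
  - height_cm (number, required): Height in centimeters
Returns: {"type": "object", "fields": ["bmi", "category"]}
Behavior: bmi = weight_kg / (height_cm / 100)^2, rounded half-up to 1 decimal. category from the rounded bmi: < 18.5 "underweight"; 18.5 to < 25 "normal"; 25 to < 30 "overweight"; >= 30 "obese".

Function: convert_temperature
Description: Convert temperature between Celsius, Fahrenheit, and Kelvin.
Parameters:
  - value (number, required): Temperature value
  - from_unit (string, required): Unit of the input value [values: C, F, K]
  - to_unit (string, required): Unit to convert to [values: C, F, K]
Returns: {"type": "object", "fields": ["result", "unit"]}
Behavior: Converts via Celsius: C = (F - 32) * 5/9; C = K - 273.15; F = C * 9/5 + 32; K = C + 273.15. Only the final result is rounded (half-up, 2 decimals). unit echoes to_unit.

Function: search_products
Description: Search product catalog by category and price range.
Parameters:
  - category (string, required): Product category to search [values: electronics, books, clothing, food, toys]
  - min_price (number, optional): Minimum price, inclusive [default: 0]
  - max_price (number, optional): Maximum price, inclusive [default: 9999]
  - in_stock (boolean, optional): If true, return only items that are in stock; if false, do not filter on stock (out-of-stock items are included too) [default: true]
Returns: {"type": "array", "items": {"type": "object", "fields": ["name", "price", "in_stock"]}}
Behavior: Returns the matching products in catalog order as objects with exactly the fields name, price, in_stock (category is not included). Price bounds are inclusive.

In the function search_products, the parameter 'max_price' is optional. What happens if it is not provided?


The search_products spec declares:
  - max_price (number, optional): Maximum price, inclusive [default: 9999]
It defaults to 9999


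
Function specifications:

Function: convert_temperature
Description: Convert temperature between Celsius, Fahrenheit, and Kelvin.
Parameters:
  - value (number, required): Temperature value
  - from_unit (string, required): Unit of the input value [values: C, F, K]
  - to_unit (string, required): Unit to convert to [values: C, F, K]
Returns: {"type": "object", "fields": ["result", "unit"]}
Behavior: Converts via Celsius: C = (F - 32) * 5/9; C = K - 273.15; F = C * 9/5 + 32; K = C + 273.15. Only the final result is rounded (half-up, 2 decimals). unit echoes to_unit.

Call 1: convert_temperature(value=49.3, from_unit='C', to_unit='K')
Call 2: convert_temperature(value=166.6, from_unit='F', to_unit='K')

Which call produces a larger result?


Call 1:
  Input already in C: 49.3
  To K: 49.3 + 273.15 = 322.45
  Round to 2 decimals: 322.45
  -> 322.45 K
Call 2:
  To C: (166.6 - 32) * 5/9 = 74.777778
  To K: 74.777778 + 273.15 = 347.927778
  Round to 2 decimals: 347.93
  -> 347.93 K
Call 2 (347.93 K)


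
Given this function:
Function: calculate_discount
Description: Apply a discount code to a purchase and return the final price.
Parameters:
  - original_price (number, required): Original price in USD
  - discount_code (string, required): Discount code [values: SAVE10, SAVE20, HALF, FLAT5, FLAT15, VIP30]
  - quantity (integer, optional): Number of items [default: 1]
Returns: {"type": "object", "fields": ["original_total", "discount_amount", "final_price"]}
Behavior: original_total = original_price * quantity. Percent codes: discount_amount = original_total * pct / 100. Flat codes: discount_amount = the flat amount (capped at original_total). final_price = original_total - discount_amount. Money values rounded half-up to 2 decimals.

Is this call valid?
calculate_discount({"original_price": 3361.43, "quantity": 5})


Checking required parameters...
Missing required parameter: discount_code
Invalid - missing required parameter 'discount_code'


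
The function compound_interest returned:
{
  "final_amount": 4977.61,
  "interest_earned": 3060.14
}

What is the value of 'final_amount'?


4977.61


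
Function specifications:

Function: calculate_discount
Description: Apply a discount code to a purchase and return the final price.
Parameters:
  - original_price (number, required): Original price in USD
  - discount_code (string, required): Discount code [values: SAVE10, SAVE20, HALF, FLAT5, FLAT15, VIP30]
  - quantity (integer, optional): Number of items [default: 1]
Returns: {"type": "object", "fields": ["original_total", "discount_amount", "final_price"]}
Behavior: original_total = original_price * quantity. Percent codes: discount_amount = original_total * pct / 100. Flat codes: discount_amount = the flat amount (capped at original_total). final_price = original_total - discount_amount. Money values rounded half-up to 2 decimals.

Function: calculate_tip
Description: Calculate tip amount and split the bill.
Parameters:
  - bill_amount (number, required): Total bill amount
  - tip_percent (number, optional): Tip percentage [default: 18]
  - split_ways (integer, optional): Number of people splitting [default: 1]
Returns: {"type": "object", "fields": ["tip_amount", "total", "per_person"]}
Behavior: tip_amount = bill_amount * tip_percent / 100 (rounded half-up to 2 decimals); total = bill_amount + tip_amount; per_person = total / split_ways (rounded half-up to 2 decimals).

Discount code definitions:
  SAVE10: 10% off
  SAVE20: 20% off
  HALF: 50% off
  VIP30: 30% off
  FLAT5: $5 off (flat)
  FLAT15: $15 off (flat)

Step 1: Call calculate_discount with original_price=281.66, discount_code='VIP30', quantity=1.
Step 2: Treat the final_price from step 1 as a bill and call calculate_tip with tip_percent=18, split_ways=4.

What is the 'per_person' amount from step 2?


Step 1: calculate_discount(original_price=281.66, discount_code=VIP30, quantity=1)
  original_total = 281.66 * 1 = 281.66
  VIP30 = 30% off: discount_amount = 281.66 * 30/100 = 84.498 -> 84.50
  final_price = 281.66 - 84.50 = 197.16
  -> final_price = 197.16
Step 2: calculate_tip(bill_amount=197.16, tip_percent=18, split_ways=4)
  tip_amount = 197.16 * 18/100 = 35.4888 -> 35.49
  total = 197.16 + 35.49 = 232.65
  per_person = 232.65 / 4 = 58.1625 -> 58.16
  -> per_person = 58.16
$58.16


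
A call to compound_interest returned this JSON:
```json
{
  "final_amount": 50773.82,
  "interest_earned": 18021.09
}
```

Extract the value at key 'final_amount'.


50773.82


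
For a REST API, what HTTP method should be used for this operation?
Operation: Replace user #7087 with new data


GET = read, POST = create, PUT = update/replace, DELETE = remove
This operation is an update/replace.
PUT


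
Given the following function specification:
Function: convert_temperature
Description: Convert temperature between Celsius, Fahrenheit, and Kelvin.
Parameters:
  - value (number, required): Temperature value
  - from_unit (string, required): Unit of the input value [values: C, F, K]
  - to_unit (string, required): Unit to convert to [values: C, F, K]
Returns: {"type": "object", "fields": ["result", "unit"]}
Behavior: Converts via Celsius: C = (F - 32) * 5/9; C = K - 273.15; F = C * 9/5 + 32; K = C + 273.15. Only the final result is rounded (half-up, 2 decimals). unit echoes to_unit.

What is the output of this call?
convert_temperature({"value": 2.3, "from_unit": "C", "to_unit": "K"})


Input already in C: 2.3
To K: 2.3 + 273.15 = 275.45
Round to 2 decimals: 275.45
Output:
{"result": 275.45, "unit": "K"}


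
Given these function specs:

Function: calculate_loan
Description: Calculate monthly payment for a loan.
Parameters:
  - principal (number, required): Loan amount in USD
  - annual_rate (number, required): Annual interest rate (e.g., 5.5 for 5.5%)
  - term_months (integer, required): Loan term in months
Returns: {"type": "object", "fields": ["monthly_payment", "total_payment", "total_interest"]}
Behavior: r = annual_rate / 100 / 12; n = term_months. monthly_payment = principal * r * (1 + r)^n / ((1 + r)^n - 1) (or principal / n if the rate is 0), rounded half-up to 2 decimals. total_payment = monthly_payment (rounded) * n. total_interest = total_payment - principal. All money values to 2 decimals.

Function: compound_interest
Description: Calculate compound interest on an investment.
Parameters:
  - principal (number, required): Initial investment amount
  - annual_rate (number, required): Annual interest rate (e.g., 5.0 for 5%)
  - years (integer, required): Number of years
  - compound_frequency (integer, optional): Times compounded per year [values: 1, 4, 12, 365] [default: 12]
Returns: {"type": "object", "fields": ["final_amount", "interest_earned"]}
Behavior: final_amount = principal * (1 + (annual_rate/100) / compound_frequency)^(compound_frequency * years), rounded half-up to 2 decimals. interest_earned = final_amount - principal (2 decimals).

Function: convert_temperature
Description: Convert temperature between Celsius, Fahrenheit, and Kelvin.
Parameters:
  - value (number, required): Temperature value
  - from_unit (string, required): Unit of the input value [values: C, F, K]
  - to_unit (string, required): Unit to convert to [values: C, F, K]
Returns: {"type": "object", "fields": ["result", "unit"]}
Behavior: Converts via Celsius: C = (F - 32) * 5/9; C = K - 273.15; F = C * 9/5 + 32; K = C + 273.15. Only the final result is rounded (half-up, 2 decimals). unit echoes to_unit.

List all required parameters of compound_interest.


Parameters of compound_interest and their required/optional flag:
  principal: required
  annual_rate: required
  years: required
  compound_frequency: optional
annual_rate, principal, years


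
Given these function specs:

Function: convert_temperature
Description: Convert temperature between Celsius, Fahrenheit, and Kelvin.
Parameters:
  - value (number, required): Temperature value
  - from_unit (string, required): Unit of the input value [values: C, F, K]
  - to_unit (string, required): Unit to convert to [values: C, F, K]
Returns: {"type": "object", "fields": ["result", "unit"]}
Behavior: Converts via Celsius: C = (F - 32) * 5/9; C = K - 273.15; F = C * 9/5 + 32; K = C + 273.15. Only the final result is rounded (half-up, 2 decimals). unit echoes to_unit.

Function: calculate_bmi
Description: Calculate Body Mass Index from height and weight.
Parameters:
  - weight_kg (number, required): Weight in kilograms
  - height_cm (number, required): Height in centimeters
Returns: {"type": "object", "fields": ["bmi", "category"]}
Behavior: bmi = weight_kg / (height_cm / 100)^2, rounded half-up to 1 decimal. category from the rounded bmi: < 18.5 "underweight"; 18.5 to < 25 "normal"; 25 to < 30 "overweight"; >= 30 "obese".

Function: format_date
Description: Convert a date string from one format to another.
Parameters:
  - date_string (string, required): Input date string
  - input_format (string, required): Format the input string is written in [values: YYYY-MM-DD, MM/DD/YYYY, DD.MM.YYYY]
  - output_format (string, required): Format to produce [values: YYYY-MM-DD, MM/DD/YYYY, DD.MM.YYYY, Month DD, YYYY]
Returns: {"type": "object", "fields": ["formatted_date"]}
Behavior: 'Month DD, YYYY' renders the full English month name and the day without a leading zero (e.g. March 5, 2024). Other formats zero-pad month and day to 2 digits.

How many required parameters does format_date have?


Parameters of format_date: date_string (required), input_format (required), output_format (required)
Required count:
3


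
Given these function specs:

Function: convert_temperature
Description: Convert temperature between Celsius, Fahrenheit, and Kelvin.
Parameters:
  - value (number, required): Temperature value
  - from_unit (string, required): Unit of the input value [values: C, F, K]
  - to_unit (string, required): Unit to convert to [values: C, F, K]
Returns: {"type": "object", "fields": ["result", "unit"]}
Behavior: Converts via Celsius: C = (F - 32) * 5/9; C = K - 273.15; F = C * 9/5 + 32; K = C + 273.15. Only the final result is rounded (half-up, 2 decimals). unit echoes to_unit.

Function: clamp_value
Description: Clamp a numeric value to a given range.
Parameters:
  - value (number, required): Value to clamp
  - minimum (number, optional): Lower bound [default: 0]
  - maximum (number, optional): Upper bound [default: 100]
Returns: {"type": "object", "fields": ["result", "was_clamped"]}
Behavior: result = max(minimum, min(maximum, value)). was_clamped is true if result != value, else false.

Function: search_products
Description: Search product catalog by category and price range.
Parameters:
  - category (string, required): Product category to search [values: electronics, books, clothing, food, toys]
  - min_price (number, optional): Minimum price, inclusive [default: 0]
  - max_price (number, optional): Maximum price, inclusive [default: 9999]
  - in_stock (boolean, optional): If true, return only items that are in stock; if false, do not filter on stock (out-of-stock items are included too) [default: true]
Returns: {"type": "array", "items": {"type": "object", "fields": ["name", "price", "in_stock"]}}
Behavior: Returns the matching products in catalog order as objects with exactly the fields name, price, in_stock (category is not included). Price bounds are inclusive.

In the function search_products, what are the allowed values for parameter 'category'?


The search_products spec declares:
  - category (string, required): Product category to search [values: electronics, books, clothing, food, toys]
Allowed values:
electronics, books, clothing, food, toys


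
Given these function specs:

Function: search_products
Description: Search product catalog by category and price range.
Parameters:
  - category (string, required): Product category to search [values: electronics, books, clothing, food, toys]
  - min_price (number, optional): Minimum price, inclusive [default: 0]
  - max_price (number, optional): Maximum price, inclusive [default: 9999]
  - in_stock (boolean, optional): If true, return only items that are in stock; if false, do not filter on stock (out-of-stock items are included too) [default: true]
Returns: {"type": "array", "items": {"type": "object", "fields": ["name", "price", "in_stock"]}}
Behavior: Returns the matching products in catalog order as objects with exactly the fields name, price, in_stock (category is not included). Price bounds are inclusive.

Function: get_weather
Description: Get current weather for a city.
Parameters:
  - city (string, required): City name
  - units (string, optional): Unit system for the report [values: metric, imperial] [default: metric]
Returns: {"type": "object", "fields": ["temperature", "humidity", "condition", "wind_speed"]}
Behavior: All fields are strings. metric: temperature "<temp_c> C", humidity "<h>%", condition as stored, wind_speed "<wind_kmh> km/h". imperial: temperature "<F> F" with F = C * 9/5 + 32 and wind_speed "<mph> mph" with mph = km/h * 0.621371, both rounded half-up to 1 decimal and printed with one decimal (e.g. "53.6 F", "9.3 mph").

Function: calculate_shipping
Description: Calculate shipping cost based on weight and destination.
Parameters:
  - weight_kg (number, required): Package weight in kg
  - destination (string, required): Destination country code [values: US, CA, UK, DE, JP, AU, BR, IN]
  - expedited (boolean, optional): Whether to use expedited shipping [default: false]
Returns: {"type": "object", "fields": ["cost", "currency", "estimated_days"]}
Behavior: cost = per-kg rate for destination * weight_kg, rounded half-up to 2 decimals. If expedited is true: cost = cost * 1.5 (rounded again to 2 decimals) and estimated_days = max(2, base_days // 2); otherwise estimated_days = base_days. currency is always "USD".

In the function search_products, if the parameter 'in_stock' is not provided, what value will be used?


The search_products spec declares:
  - in_stock (boolean, optional): If true, return only items that are in stock; if false, do not filter on stock (out-of-stock items are included too) [default: true]
Default:
true


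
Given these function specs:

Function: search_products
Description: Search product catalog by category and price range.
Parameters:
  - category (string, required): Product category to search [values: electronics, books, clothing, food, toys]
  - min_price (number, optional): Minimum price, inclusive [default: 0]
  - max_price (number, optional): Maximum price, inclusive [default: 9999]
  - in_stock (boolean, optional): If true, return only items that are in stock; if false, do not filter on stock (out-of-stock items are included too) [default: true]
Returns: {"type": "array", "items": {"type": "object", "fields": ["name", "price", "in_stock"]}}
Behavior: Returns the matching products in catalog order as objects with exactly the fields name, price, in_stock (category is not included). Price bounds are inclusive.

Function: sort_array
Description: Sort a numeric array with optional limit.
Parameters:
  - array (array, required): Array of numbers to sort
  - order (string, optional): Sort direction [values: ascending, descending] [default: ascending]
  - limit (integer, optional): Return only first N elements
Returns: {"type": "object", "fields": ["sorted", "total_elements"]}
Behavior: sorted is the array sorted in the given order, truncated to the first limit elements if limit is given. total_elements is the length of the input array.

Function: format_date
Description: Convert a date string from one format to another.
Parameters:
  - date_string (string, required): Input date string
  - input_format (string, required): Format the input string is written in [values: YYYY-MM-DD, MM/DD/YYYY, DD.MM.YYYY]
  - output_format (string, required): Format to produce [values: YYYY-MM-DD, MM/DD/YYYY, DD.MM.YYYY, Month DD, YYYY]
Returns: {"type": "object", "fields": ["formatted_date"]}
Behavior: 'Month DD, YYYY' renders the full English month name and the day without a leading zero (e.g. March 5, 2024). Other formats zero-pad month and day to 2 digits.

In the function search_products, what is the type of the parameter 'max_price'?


The search_products spec declares:
  - max_price (number, optional): Maximum price, inclusive [default: 9999]
Type:
number


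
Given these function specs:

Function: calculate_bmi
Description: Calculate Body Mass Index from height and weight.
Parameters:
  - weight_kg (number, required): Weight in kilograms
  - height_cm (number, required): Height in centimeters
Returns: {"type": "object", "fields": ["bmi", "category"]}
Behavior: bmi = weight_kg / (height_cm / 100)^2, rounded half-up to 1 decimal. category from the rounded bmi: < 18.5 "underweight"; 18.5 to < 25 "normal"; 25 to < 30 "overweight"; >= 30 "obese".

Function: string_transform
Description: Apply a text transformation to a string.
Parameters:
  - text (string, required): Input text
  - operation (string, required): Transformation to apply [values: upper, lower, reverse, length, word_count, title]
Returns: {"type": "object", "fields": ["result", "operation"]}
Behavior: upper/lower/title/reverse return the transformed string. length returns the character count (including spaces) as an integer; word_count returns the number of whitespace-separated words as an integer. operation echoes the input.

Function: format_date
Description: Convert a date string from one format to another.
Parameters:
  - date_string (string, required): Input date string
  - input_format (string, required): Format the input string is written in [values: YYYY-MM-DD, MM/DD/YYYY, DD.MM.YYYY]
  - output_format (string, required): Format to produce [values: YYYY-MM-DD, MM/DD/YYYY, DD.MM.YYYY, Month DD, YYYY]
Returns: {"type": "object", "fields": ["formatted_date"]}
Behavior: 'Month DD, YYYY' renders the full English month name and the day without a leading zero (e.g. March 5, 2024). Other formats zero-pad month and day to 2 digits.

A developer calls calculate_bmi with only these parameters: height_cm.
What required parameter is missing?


Required parameters: weight_kg, height_cm
Provided: height_cm
Missing: weight_kg
weight_kg


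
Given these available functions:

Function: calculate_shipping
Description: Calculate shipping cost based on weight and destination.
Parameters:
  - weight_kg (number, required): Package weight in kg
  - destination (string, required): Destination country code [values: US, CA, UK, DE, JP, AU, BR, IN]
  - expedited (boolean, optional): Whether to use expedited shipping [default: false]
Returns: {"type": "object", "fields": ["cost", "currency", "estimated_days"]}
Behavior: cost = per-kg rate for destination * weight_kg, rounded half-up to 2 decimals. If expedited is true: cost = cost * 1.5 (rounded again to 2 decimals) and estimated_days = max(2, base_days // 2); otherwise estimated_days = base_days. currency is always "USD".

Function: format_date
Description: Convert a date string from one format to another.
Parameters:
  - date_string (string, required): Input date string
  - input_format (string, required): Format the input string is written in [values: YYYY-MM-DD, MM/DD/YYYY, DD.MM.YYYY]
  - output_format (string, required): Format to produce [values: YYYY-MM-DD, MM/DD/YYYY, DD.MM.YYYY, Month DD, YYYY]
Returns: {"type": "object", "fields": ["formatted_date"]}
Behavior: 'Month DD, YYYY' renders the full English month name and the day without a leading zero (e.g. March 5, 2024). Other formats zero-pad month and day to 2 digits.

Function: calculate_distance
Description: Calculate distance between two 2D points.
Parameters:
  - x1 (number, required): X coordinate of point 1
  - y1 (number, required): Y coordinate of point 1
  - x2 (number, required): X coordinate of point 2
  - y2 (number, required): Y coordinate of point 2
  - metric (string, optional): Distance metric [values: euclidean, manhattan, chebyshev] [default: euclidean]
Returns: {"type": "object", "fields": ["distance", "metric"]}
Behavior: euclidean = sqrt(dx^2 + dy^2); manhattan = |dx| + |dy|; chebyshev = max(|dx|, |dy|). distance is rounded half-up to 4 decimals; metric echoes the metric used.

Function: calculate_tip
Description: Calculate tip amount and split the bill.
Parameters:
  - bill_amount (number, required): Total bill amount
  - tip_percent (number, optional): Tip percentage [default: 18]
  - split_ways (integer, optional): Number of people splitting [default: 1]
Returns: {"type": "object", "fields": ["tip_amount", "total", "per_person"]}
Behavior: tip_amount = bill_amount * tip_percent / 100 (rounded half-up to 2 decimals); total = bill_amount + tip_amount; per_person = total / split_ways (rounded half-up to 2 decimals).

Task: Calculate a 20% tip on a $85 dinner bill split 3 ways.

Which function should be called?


The task needs a function whose description is: Calculate tip amount and split the bill.
calculate_tip


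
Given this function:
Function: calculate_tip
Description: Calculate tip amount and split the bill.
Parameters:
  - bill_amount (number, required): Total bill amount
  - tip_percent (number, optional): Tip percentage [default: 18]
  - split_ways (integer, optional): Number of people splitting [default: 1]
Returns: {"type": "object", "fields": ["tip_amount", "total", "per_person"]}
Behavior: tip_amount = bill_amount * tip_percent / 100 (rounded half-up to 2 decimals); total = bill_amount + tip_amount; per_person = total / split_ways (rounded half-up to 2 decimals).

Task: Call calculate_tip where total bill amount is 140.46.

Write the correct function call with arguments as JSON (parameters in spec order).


Mapping each described value to its parameter name:
  'Total bill amount' -> bill_amount = 140.46
calculate_tip({"bill_amount": 140.46})


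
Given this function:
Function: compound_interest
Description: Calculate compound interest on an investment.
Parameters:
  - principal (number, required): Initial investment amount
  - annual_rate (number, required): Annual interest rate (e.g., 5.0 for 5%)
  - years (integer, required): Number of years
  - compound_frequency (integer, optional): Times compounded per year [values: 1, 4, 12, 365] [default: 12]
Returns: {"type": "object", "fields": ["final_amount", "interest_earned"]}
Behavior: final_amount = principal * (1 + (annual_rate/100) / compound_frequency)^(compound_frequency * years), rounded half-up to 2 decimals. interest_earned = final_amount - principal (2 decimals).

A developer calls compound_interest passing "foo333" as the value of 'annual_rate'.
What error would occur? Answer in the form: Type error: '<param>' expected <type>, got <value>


Spec: 'annual_rate' is declared as number; "foo333" is a string.
Type error: 'annual_rate' expected number, got "foo333"


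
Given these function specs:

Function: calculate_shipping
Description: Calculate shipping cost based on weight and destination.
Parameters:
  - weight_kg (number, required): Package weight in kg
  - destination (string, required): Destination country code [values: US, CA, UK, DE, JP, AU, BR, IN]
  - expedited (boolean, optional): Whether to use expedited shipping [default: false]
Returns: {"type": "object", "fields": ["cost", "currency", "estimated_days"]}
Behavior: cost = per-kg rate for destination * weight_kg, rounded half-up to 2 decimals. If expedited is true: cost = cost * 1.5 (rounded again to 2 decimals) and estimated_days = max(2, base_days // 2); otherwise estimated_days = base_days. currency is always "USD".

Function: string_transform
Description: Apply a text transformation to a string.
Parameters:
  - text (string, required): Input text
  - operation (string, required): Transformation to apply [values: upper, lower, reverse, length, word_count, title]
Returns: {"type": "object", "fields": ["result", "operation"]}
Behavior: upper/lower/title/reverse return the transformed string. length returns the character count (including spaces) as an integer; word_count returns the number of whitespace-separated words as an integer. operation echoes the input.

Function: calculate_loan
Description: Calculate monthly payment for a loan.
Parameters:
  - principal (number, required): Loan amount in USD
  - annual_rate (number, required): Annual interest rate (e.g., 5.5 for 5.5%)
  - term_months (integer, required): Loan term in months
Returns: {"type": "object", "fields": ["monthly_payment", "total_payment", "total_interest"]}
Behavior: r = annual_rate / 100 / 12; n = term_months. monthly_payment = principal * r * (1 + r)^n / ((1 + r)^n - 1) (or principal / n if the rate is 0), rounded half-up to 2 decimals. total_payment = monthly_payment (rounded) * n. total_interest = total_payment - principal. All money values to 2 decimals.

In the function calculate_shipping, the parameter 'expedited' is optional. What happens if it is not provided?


The calculate_shipping spec declares:
  - expedited (boolean, optional): Whether to use expedited shipping [default: false]
It defaults to false


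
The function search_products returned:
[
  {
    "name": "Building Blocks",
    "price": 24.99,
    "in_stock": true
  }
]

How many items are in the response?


Items: Building Blocks
1


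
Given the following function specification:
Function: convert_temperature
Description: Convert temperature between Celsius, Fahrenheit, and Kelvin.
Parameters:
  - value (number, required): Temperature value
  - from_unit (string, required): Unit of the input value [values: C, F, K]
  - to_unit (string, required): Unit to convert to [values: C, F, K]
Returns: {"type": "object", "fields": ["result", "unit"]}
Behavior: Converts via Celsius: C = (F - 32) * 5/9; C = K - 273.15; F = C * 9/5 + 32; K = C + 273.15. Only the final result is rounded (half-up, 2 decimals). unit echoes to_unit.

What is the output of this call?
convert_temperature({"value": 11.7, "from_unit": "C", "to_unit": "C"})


Input already in C: 11.7
Target is C: 11.7
Round to 2 decimals: 11.7
Output:
{"result": 11.7, "unit": "C"}


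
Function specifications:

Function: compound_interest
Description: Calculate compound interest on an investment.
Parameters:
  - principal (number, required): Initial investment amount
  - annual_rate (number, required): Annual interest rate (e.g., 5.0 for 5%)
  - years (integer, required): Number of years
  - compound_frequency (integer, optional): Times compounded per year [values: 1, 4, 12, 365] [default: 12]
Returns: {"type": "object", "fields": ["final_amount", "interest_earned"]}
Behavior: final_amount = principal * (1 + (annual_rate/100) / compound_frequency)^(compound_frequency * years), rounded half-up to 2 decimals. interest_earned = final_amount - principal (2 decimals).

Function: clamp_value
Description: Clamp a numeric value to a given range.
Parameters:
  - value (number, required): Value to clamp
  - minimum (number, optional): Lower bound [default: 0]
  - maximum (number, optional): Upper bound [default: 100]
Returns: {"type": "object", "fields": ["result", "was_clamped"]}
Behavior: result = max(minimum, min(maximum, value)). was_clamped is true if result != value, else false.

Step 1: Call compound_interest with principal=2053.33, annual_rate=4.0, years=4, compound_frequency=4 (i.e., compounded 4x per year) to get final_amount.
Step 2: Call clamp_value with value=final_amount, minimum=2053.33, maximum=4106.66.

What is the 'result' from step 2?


Step 1: compound_interest
  rate per period = 4.0/100/4 = 0.01 (keep full precision); periods = 4 * 4 = 16
  (1 + 0.01)^16 = 1.17257864
  final_amount = 2053.33 * 1.17257864 = 2407.690909 -> 2407.69
  interest_earned = 2407.69 - 2053.33 = 354.36
  -> final_amount = 2407.69
Step 2: clamp_value(value=2407.69, minimum=2053.33, maximum=4106.66)
  result = max(2053.33, min(4106.66, 2407.69)) = max(2053.33, 2407.69) = 2407.69
  was_clamped = (2407.69 != 2407.69) = false
  -> result = 2407.69
2407.69


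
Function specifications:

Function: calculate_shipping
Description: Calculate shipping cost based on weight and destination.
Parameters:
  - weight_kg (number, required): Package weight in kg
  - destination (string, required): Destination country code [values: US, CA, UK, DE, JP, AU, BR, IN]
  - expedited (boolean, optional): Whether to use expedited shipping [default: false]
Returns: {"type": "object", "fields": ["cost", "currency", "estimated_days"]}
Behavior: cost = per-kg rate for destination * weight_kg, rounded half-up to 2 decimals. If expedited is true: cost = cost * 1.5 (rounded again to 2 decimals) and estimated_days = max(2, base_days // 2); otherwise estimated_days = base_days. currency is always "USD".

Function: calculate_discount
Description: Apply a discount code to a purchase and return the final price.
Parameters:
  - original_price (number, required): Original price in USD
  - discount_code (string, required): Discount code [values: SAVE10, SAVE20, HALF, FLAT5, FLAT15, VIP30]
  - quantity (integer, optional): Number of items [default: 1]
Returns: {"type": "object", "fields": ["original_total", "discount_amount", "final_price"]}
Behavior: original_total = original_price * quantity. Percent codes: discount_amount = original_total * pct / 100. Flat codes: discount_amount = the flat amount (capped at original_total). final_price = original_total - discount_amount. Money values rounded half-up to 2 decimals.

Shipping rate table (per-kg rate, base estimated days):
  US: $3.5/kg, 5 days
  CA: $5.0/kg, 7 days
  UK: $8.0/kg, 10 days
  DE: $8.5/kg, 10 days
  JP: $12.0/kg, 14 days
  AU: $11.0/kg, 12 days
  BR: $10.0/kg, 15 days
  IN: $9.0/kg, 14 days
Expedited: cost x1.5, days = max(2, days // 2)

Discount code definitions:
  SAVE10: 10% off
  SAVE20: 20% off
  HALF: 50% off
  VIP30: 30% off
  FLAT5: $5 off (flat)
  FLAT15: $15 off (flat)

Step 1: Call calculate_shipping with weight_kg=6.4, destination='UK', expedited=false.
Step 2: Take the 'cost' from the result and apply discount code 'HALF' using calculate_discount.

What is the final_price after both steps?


Step 1: calculate_shipping(weight_kg=6.4, destination=UK, expedited=false)
  Rate for UK: $8.0/kg, base 10 days
  cost = 8.0 * 6.4 = 51.2 -> 51.20
  expedited not set/false: estimated_days = 10
  -> cost = 51.20 USD
Step 2: calculate_discount(original_price=51.2, discount_code=HALF, quantity=1)
  original_total = 51.2 * 1 = 51.20
  HALF = 50% off: discount_amount = 51.20 * 50/100 = 25.6 -> 25.60
  final_price = 51.20 - 25.60 = 25.60
  -> final_price = 25.60
$25.60


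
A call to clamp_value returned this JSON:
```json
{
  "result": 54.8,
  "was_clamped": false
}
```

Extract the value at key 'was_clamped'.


false


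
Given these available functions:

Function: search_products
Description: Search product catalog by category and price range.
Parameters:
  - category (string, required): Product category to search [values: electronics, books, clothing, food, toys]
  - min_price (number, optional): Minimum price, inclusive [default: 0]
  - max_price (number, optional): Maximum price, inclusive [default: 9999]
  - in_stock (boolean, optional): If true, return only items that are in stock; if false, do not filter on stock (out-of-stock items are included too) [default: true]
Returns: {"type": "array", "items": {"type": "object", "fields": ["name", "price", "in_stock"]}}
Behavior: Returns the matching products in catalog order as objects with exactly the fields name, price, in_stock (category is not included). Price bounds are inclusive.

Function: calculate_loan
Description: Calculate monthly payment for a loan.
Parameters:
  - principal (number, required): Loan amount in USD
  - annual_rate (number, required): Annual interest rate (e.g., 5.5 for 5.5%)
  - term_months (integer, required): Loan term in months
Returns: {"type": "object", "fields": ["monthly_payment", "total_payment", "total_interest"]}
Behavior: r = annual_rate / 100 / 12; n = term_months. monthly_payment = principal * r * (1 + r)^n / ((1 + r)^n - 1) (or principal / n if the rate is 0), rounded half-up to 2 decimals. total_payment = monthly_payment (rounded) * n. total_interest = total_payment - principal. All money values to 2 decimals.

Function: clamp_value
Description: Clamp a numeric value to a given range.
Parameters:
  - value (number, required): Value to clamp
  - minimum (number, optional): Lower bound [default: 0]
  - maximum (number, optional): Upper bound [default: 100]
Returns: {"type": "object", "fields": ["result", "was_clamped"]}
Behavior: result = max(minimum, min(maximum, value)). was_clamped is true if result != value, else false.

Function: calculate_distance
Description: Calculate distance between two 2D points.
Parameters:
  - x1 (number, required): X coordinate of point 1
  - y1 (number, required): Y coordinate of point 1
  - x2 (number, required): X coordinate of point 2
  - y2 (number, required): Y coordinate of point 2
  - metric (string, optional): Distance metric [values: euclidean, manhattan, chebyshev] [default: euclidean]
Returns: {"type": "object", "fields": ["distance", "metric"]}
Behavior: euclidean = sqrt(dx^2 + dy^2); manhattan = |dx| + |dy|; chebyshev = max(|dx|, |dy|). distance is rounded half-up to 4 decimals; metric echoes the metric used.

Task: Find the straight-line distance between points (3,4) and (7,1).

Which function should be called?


The task needs a function whose description is: Calculate distance between two 2D points.
calculate_distance


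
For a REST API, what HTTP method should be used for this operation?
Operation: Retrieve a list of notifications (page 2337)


GET = read, POST = create, PUT = update/replace, DELETE = remove
This operation is a read.
GET


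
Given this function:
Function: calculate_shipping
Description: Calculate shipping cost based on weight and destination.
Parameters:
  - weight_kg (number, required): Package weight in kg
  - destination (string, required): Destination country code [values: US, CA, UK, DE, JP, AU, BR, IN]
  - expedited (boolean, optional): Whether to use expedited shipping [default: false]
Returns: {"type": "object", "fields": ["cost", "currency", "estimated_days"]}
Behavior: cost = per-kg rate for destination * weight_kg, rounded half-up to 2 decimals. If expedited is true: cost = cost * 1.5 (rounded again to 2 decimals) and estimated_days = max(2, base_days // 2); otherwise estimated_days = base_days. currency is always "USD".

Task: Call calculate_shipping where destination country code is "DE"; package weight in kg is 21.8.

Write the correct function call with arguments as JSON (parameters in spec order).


Mapping each described value to its parameter name:
  'Destination country code' -> destination = "DE"
  'Package weight in kg' -> weight_kg = 21.8
calculate_shipping({"weight_kg": 21.8, "destination": "DE"})
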